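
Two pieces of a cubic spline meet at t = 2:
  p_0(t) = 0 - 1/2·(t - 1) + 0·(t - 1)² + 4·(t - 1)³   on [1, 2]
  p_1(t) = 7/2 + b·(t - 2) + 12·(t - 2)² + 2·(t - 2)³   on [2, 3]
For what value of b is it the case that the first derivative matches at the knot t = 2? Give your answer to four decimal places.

p_0'(t) = -1/2 + 0·(t - 1) + 12·(t - 1)², so p_0'(2) = 23/2. On the right, p_1'(2) = b, so b = 23/2.

11.5000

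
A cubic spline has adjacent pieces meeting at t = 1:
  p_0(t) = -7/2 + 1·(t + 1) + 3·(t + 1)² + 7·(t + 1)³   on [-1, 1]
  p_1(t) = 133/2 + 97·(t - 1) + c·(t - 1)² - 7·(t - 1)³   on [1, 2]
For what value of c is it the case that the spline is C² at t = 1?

p_0''(t) = 6 + 42·(t + 1), so p_0''(1) = 90. On the right, p_1''(1) = 2c, so c = 45.

45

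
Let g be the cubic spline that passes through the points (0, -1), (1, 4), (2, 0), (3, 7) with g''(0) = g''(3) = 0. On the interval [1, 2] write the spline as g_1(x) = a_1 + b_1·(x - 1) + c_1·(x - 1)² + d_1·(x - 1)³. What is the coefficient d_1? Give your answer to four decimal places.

Write m_i for g''(x_i). With h_i = 1, 1, 1 and divided differences Δ_i = 5, -4, 7, the continuity of g' gives the tridiagonal system
  1·m_0 + 4·m_1 + 1·m_2 = 6(Δ_1 - Δ_0) = -54
  1·m_1 + 4·m_2 + 1·m_3 = 6(Δ_2 - Δ_1) = 66
Natural end conditions: m_0 = m_3 = 0.
Solving the tridiagonal system: m_0 = 0, m_1 = -94/5, m_2 = 106/5, m_3 = 0.
On [1, 2], with g_1(x) = a_1 + b_1·(x - 1) + c_1·(x - 1)² + d_1·(x - 1)³: c_1 = m_1/2 = -47/5, d_1 = (m_2 - m_1)/(6h_1) = 20/3, b_1 = Δ_1 - h_1(2m_1 + m_2)/6 = -19/15.

6.6667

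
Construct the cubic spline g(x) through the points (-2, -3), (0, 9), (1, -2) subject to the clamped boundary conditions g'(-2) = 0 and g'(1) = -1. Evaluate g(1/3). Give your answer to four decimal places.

Let M_i = g''(x_i). Step sizes h_i = 2, 1; slopes of the chords Δ_i = (y_(i+1) - y_i)/h_i = 6, -11.
  2·M_0 + 6·M_1 + 1·M_2 = 6(Δ_1 - Δ_0) = -102
Clamped end conditions give two more equations: 2h_0·M_0 + h_0·M_1 = 6(Δ_0 - g'(-2)) = 36 and h_1·M_1 + 2h_1·M_2 = 6(g'(1) - Δ_1) = 60.
Solving: M_0 = 77/3, M_1 = -100/3, M_2 = 140/3.
On [0, 1], g(x) = 9 - 23/3·x - 50/3·x² + 40/3·x³.
With x = 1/3: g(1/3) = 412/81.

5.0864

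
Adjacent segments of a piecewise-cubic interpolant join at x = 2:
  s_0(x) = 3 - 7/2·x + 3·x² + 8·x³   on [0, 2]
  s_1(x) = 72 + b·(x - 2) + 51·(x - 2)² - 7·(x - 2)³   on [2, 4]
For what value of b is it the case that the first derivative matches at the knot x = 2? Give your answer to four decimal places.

104.5000

s_0'(x) = -7/2 + 6·x + 24·x², so s_0'(2) = 209/2. On the right, s_1'(2) = b, so b = 209/2.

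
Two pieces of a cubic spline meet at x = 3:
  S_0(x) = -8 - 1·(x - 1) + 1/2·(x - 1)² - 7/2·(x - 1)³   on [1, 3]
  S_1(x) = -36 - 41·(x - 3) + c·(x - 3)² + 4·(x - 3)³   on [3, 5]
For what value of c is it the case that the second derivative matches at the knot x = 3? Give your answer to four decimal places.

S_0''(x) = 1 - 21·(x - 1), so S_0''(3) = -41. On the right, S_1''(3) = 2c, so c = -41/2.

-20.5000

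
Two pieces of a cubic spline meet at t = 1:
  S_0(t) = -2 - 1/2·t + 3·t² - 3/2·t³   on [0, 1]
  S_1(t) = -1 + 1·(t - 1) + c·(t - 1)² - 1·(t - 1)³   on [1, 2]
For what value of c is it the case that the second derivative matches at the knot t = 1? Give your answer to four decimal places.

-1.5000

S_0''(t) = 6 - 9·t, so S_0''(1) = -3. On the right, S_1''(1) = 2c, so c = -3/2.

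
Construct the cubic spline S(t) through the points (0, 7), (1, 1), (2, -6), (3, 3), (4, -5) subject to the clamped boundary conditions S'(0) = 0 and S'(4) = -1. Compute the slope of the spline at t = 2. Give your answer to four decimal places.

4.2143

Let M_i = S''(x_i). Step sizes h_i = 1, 1, 1, 1; slopes of the chords Δ_i = (y_(i+1) - y_i)/h_i = -6, -7, 9, -8.
  1·M_0 + 4·M_1 + 1·M_2 = 6(Δ_1 - Δ_0) = -6
  1·M_1 + 4·M_2 + 1·M_3 = 6(Δ_2 - Δ_1) = 96
  1·M_2 + 4·M_3 + 1·M_4 = 6(Δ_3 - Δ_2) = -102
Clamped end conditions give two more equations: 2h_0·M_0 + h_0·M_1 = 6(Δ_0 - S'(0)) = -36 and h_3·M_3 + 2h_3·M_4 = 6(S'(4) - Δ_3) = 42.
Solving the tridiagonal system: M_0 = -403/28, M_1 = -101/14, M_2 = 149/4, M_3 = -641/14, M_4 = 1229/28.
On [2, 3], S'(t) = b_2 + 2c_2·(t - 2) + 3d_2·(t - 2)² with b_2 = Δ_2 - h_2(2M_2 + M_3)/6 = 59/14, c_2 = M_2/2 = 149/8, d_2 = (M_3 - M_2)/(6h_2) = -775/56. So S'(2) = 59/14.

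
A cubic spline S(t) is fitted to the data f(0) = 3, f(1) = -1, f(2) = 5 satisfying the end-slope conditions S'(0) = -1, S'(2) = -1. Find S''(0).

-24

Write m_i for S''(x_i). With h_i = 1, 1 and divided differences Δ_i = -4, 6, the continuity of S' gives the tridiagonal system
  1·m_0 + 4·m_1 + 1·m_2 = 6(Δ_1 - Δ_0) = 60
Clamped end conditions give two more equations: 2h_0·m_0 + h_0·m_1 = 6(Δ_0 - S'(0)) = -18 and h_1·m_1 + 2h_1·m_2 = 6(S'(2) - Δ_1) = -42.
Forward elimination and back-substitution give m_0 = -24, m_1 = 30, m_2 = -36.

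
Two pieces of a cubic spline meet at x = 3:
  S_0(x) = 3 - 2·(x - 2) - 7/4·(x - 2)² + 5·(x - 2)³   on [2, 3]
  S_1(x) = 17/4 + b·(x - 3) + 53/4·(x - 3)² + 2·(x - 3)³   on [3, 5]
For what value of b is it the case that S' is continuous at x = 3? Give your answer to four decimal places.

S_0'(x) = -2 - 7/2·(x - 2) + 15·(x - 2)², so S_0'(3) = 19/2. On the right, S_1'(3) = b, so b = 19/2.

9.5000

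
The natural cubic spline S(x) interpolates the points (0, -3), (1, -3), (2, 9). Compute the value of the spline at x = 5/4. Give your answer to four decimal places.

-0.9844

With σ_i denoting the second derivative at x_i, h_i = 1, 1, and Δ_i = (y_(i+1) − y_i)/h_i = 0, 12:
  1·σ_0 + 4·σ_1 + 1·σ_2 = 6(Δ_1 - Δ_0) = 72
Natural end conditions: σ_0 = σ_2 = 0.
Solving: σ_0 = 0, σ_1 = 18, σ_2 = 0.
On [1, 2], S(x) = -3 + 6·(x - 1) + 9·(x - 1)² - 3·(x - 1)³.
With (x - 1) = 1/4: S(5/4) = -63/64.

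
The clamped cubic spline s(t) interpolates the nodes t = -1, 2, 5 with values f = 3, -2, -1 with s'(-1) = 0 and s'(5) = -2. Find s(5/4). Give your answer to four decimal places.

-1.0078

Let m_i = s''(x_i). Step sizes h_i = 3, 3; slopes of the chords Δ_i = (y_(i+1) - y_i)/h_i = -5/3, 1/3.
  3·m_0 + 12·m_1 + 3·m_2 = 6(Δ_1 - Δ_0) = 12
Clamped end conditions give two more equations: 2h_0·m_0 + h_0·m_1 = 6(Δ_0 - s'(-1)) = -10 and h_1·m_1 + 2h_1·m_2 = 6(s'(5) - Δ_1) = -14.
Forward elimination and back-substitution give m_0 = -3, m_1 = 8/3, m_2 = -11/3.
On [-1, 2], s(t) = 3 + 0·(t + 1) - 3/2·(t + 1)² + 17/54·(t + 1)³.
With (t + 1) = 9/4: s(5/4) = -129/128.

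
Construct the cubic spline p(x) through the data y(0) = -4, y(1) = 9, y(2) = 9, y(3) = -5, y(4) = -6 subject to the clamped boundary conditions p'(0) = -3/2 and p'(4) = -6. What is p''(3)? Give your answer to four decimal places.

Write M_i for p''(x_i). With h_i = 1, 1, 1, 1 and divided differences Δ_i = 13, 0, -14, -1, the continuity of p' gives the tridiagonal system
  1·M_0 + 4·M_1 + 1·M_2 = 6(Δ_1 - Δ_0) = -78
  1·M_1 + 4·M_2 + 1·M_3 = 6(Δ_2 - Δ_1) = -84
  1·M_2 + 4·M_3 + 1·M_4 = 6(Δ_3 - Δ_2) = 78
Clamped end conditions give two more equations: 2h_0·M_0 + h_0·M_1 = 6(Δ_0 - p'(0)) = 87 and h_3·M_3 + 2h_3·M_4 = 6(p'(4) - Δ_3) = -30.
Solving the tridiagonal system: M_0 = 3231/56, M_1 = -795/28, M_2 = -177/8, M_3 = 921/28, M_4 = -1761/56.

32.8929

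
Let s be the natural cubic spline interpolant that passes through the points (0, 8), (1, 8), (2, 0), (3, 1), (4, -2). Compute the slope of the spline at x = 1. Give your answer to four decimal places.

-5.7143

Let σ_i = s''(x_i). Step sizes h_i = 1, 1, 1, 1; slopes of the chords Δ_i = (y_(i+1) - y_i)/h_i = 0, -8, 1, -3.
  1·σ_0 + 4·σ_1 + 1·σ_2 = 6(Δ_1 - Δ_0) = -48
  1·σ_1 + 4·σ_2 + 1·σ_3 = 6(Δ_2 - Δ_1) = 54
  1·σ_2 + 4·σ_3 + 1·σ_4 = 6(Δ_3 - Δ_2) = -24
Natural end conditions: σ_0 = σ_4 = 0.
Forward elimination and back-substitution give σ_0 = 0, σ_1 = -120/7, σ_2 = 144/7, σ_3 = -78/7, σ_4 = 0.
On [1, 2], s'(x) = b_1 + 2c_1·(x - 1) + 3d_1·(x - 1)² with b_1 = Δ_1 - h_1(2σ_1 + σ_2)/6 = -40/7, c_1 = σ_1/2 = -60/7, d_1 = (σ_2 - σ_1)/(6h_1) = 44/7. So s'(1) = -40/7.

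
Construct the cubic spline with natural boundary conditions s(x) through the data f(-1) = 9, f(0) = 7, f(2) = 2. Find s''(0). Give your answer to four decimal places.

-0.5000

Put M_i = s'' at the i-th knot. Here h = (1, 2) and Δ = (-2, -5/2), so the interior equations h_(i-1)·M_(i-1) + 2(h_(i-1)+h_i)·M_i + h_i·M_(i+1) = 6(Δ_i − Δ_(i-1)) read
  1·M_0 + 6·M_1 + 2·M_2 = 6(Δ_1 - Δ_0) = -3
Natural end conditions: M_0 = M_2 = 0.
Solving the tridiagonal system: M_0 = 0, M_1 = -1/2, M_2 = 0.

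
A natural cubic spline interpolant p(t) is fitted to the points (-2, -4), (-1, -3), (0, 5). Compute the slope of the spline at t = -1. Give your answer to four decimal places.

Write M_i for p''(x_i). With h_i = 1, 1 and divided differences Δ_i = 1, 8, the continuity of p' gives the tridiagonal system
  1·M_0 + 4·M_1 + 1·M_2 = 6(Δ_1 - Δ_0) = 42
Natural end conditions: M_0 = M_2 = 0.
Hence M_0 = 0, M_1 = 21/2, M_2 = 0.
On [-1, 0], p'(t) = b_1 + 2c_1·(t + 1) + 3d_1·(t + 1)² with b_1 = Δ_1 - h_1(2M_1 + M_2)/6 = 9/2, c_1 = M_1/2 = 21/4, d_1 = (M_2 - M_1)/(6h_1) = -7/4. So p'(-1) = 9/2.

4.5000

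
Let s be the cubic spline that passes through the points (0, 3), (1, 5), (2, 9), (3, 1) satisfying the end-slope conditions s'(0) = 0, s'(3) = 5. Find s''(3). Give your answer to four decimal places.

56.5333

Write m_i for s''(x_i). With h_i = 1, 1, 1 and divided differences Δ_i = 2, 4, -8, the continuity of s' gives the tridiagonal system
  1·m_0 + 4·m_1 + 1·m_2 = 6(Δ_1 - Δ_0) = 12
  1·m_1 + 4·m_2 + 1·m_3 = 6(Δ_2 - Δ_1) = -72
Clamped end conditions give two more equations: 2h_0·m_0 + h_0·m_1 = 6(Δ_0 - s'(0)) = 12 and h_2·m_2 + 2h_2·m_3 = 6(s'(3) - Δ_2) = 78.
Solving the tridiagonal system: m_0 = 2/15, m_1 = 176/15, m_2 = -526/15, m_3 = 848/15.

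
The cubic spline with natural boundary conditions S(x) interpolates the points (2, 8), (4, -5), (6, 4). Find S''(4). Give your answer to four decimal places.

Write m_i for S''(x_i). With h_i = 2, 2 and divided differences Δ_i = -13/2, 9/2, the continuity of S' gives the tridiagonal system
  2·m_0 + 8·m_1 + 2·m_2 = 6(Δ_1 - Δ_0) = 66
Natural end conditions: m_0 = m_2 = 0.
Hence m_0 = 0, m_1 = 33/4, m_2 = 0.

8.2500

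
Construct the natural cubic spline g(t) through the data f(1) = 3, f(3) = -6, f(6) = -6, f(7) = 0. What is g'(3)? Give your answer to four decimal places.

-3.4859

Put M_i = g'' at the i-th knot. Here h = (2, 3, 1) and Δ = (-9/2, 0, 6), so the interior equations h_(i-1)·M_(i-1) + 2(h_(i-1)+h_i)·M_i + h_i·M_(i+1) = 6(Δ_i − Δ_(i-1)) read
  2·M_0 + 10·M_1 + 3·M_2 = 6(Δ_1 - Δ_0) = 27
  3·M_1 + 8·M_2 + 1·M_3 = 6(Δ_2 - Δ_1) = 36
Natural end conditions: M_0 = M_3 = 0.
Solving the tridiagonal system: M_0 = 0, M_1 = 108/71, M_2 = 279/71, M_3 = 0.
On [3, 6], g'(t) = b_1 + 2c_1·(t - 3) + 3d_1·(t - 3)² with b_1 = Δ_1 - h_1(2M_1 + M_2)/6 = -495/142, c_1 = M_1/2 = 54/71, d_1 = (M_2 - M_1)/(6h_1) = 19/142. So g'(3) = -495/142.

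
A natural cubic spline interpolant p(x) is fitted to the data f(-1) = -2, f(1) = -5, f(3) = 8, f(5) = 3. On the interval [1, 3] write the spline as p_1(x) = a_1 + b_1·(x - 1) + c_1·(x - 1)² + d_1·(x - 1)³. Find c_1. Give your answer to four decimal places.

4.1000

Put σ_i = p'' at the i-th knot. Here h = (2, 2, 2) and Δ = (-3/2, 13/2, -5/2), so the interior equations h_(i-1)·σ_(i-1) + 2(h_(i-1)+h_i)·σ_i + h_i·σ_(i+1) = 6(Δ_i − Δ_(i-1)) read
  2·σ_0 + 8·σ_1 + 2·σ_2 = 6(Δ_1 - Δ_0) = 48
  2·σ_1 + 8·σ_2 + 2·σ_3 = 6(Δ_2 - Δ_1) = -54
Natural end conditions: σ_0 = σ_3 = 0.
Hence σ_0 = 0, σ_1 = 41/5, σ_2 = -44/5, σ_3 = 0.
On [1, 3], with p_1(x) = a_1 + b_1·(x - 1) + c_1·(x - 1)² + d_1·(x - 1)³: c_1 = σ_1/2 = 41/10, d_1 = (σ_2 - σ_1)/(6h_1) = -17/12, b_1 = Δ_1 - h_1(2σ_1 + σ_2)/6 = 119/30.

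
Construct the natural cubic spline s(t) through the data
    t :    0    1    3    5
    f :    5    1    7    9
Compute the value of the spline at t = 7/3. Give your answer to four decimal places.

Write M_i for s''(x_i). With h_i = 1, 2, 2 and divided differences Δ_i = -4, 3, 1, the continuity of s' gives the tridiagonal system
  1·M_0 + 6·M_1 + 2·M_2 = 6(Δ_1 - Δ_0) = 42
  2·M_1 + 8·M_2 + 2·M_3 = 6(Δ_2 - Δ_1) = -12
Natural end conditions: M_0 = M_3 = 0.
Forward elimination and back-substitution give M_0 = 0, M_1 = 90/11, M_2 = -39/11, M_3 = 0.
On [1, 3], s(t) = 1 - 14/11·(t - 1) + 45/11·(t - 1)² - 43/44·(t - 1)³.
With (t - 1) = 4/3: s(7/3) = 115/27.

4.2593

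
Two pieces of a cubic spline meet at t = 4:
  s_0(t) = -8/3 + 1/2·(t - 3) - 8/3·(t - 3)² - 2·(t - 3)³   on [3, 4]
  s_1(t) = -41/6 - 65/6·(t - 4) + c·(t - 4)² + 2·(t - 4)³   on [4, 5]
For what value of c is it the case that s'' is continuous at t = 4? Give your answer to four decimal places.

s_0''(t) = -16/3 - 12·(t - 3), so s_0''(4) = -52/3. On the right, s_1''(4) = 2c, so c = -26/3.

-8.6667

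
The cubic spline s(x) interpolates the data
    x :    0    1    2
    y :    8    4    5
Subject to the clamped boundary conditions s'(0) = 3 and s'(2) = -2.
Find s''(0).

Put m_i = s'' at the i-th knot. Here h = (1, 1) and Δ = (-4, 1), so the interior equations h_(i-1)·m_(i-1) + 2(h_(i-1)+h_i)·m_i + h_i·m_(i+1) = 6(Δ_i − Δ_(i-1)) read
  1·m_0 + 4·m_1 + 1·m_2 = 6(Δ_1 - Δ_0) = 30
Clamped end conditions give two more equations: 2h_0·m_0 + h_0·m_1 = 6(Δ_0 - s'(0)) = -42 and h_1·m_1 + 2h_1·m_2 = 6(s'(2) - Δ_1) = -18.
Hence m_0 = -31, m_1 = 20, m_2 = -19.

-31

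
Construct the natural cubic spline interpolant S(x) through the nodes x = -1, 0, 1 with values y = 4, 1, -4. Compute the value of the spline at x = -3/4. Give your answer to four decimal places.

Put σ_i = S'' at the i-th knot. Here h = (1, 1) and Δ = (-3, -5), so the interior equations h_(i-1)·σ_(i-1) + 2(h_(i-1)+h_i)·σ_i + h_i·σ_(i+1) = 6(Δ_i − Δ_(i-1)) read
  1·σ_0 + 4·σ_1 + 1·σ_2 = 6(Δ_1 - Δ_0) = -12
Natural end conditions: σ_0 = σ_2 = 0.
Hence σ_0 = 0, σ_1 = -3, σ_2 = 0.
On [-1, 0], S(x) = 4 - 5/2·(x + 1) + 0·(x + 1)² - 1/2·(x + 1)³.
With (x + 1) = 1/4: S(-3/4) = 431/128.

3.3672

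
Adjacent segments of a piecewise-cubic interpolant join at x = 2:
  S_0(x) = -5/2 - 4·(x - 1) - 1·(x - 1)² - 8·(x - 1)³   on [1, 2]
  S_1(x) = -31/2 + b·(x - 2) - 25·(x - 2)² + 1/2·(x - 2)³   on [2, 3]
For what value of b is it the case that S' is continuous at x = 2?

-30

S_0'(x) = -4 - 2·(x - 1) - 24·(x - 1)², so S_0'(2) = -30. On the right, S_1'(2) = b, so b = -30.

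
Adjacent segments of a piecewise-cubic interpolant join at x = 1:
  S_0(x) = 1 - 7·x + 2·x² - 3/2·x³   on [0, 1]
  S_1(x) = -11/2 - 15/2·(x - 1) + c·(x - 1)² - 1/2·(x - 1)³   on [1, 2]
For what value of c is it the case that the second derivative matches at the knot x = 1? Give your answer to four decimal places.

-2.5000

S_0''(x) = 4 - 9·x, so S_0''(1) = -5. On the right, S_1''(1) = 2c, so c = -5/2.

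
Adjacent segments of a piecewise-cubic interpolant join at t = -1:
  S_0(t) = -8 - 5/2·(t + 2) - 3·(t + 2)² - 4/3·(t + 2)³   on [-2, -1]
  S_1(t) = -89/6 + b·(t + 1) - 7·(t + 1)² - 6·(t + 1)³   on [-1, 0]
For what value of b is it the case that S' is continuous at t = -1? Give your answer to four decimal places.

S_0'(t) = -5/2 - 6·(t + 2) - 4·(t + 2)², so S_0'(-1) = -25/2. On the right, S_1'(-1) = b, so b = -25/2.

-12.5000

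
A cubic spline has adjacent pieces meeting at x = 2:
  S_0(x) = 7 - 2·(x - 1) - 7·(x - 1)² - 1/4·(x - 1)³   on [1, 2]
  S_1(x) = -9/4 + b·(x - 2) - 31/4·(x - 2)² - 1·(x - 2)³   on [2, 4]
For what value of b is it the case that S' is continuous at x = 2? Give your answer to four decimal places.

-16.7500

S_0'(x) = -2 - 14·(x - 1) - 3/4·(x - 1)², so S_0'(2) = -67/4. On the right, S_1'(2) = b, so b = -67/4.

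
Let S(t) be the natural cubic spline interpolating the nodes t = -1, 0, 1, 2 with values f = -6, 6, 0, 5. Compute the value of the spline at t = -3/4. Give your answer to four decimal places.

-1.7031

Put m_i = S'' at the i-th knot. Here h = (1, 1, 1) and Δ = (12, -6, 5), so the interior equations h_(i-1)·m_(i-1) + 2(h_(i-1)+h_i)·m_i + h_i·m_(i+1) = 6(Δ_i − Δ_(i-1)) read
  1·m_0 + 4·m_1 + 1·m_2 = 6(Δ_1 - Δ_0) = -108
  1·m_1 + 4·m_2 + 1·m_3 = 6(Δ_2 - Δ_1) = 66
Natural end conditions: m_0 = m_3 = 0.
Hence m_0 = 0, m_1 = -166/5, m_2 = 124/5, m_3 = 0.
On [-1, 0], S(t) = -6 + 263/15·(t + 1) + 0·(t + 1)² - 83/15·(t + 1)³.
With (t + 1) = 1/4: S(-3/4) = -109/64.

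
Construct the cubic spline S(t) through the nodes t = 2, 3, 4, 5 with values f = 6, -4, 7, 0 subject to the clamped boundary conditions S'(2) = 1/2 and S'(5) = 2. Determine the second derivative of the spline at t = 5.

55

Put σ_i = S'' at the i-th knot. Here h = (1, 1, 1) and Δ = (-10, 11, -7), so the interior equations h_(i-1)·σ_(i-1) + 2(h_(i-1)+h_i)·σ_i + h_i·σ_(i+1) = 6(Δ_i − Δ_(i-1)) read
  1·σ_0 + 4·σ_1 + 1·σ_2 = 6(Δ_1 - Δ_0) = 126
  1·σ_1 + 4·σ_2 + 1·σ_3 = 6(Δ_2 - Δ_1) = -108
Clamped end conditions give two more equations: 2h_0·σ_0 + h_0·σ_1 = 6(Δ_0 - S'(2)) = -63 and h_2·σ_2 + 2h_2·σ_3 = 6(S'(5) - Δ_2) = 54.
Solving the tridiagonal system: σ_0 = -62, σ_1 = 61, σ_2 = -56, σ_3 = 55.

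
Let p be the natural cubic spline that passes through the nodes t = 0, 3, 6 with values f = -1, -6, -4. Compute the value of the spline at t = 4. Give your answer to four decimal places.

-5.9815

Put m_i = p'' at the i-th knot. Here h = (3, 3) and Δ = (-5/3, 2/3), so the interior equations h_(i-1)·m_(i-1) + 2(h_(i-1)+h_i)·m_i + h_i·m_(i+1) = 6(Δ_i − Δ_(i-1)) read
  3·m_0 + 12·m_1 + 3·m_2 = 6(Δ_1 - Δ_0) = 14
Natural end conditions: m_0 = m_2 = 0.
Forward elimination and back-substitution give m_0 = 0, m_1 = 7/6, m_2 = 0.
On [3, 6], p(t) = -6 - 1/2·(t - 3) + 7/12·(t - 3)² - 7/108·(t - 3)³.
With (t - 3) = 1: p(4) = -323/54.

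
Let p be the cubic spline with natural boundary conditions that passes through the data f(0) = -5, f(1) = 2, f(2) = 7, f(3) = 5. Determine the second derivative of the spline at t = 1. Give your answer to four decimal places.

-0.4000

Write m_i for p''(x_i). With h_i = 1, 1, 1 and divided differences Δ_i = 7, 5, -2, the continuity of p' gives the tridiagonal system
  1·m_0 + 4·m_1 + 1·m_2 = 6(Δ_1 - Δ_0) = -12
  1·m_1 + 4·m_2 + 1·m_3 = 6(Δ_2 - Δ_1) = -42
Natural end conditions: m_0 = m_3 = 0.
Solving the tridiagonal system: m_0 = 0, m_1 = -2/5, m_2 = -52/5, m_3 = 0.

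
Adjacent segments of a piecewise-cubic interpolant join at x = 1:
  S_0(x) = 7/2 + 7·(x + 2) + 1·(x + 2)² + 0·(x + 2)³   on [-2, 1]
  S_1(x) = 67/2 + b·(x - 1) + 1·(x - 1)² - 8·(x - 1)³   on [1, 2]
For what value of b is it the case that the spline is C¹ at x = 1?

S_0'(x) = 7 + 2·(x + 2) + 0·(x + 2)², so S_0'(1) = 13. On the right, S_1'(1) = b, so b = 13.

13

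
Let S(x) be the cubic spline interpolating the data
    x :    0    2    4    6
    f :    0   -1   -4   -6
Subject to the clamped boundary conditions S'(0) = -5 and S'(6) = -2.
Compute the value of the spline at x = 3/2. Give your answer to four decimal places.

-1.3406

Write M_i for S''(x_i). With h_i = 2, 2, 2 and divided differences Δ_i = -1/2, -3/2, -1, the continuity of S' gives the tridiagonal system
  2·M_0 + 8·M_1 + 2·M_2 = 6(Δ_1 - Δ_0) = -6
  2·M_1 + 8·M_2 + 2·M_3 = 6(Δ_2 - Δ_1) = 3
Clamped end conditions give two more equations: 2h_0·M_0 + h_0·M_1 = 6(Δ_0 - S'(0)) = 27 and h_2·M_2 + 2h_2·M_3 = 6(S'(6) - Δ_2) = -6.
Forward elimination and back-substitution give M_0 = 42/5, M_1 = -33/10, M_2 = 9/5, M_3 = -12/5.
On [0, 2], S(x) = 0 - 5·x + 21/5·x² - 39/40·x³.
With x = 3/2: S(3/2) = -429/320.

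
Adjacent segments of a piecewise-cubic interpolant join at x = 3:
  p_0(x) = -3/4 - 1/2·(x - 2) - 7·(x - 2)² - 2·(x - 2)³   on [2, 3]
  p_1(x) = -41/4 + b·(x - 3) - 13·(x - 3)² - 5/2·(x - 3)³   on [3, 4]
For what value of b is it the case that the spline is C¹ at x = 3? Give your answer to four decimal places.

-20.5000

p_0'(x) = -1/2 - 14·(x - 2) - 6·(x - 2)², so p_0'(3) = -41/2. On the right, p_1'(3) = b, so b = -41/2.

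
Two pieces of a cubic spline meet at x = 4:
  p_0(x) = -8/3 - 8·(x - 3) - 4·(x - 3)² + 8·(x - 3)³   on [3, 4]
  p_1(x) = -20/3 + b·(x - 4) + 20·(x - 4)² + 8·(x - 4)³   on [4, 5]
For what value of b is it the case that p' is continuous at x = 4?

8

p_0'(x) = -8 - 8·(x - 3) + 24·(x - 3)², so p_0'(4) = 8. On the right, p_1'(4) = b, so b = 8.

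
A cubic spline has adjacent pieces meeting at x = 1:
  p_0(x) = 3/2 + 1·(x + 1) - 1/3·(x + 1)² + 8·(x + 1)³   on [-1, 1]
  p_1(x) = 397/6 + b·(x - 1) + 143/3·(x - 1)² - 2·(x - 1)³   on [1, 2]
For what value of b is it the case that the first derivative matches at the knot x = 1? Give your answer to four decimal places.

p_0'(x) = 1 - 2/3·(x + 1) + 24·(x + 1)², so p_0'(1) = 287/3. On the right, p_1'(1) = b, so b = 287/3.

95.6667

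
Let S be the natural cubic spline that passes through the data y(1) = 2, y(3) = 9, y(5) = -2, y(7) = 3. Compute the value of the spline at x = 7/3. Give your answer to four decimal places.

8.8395

Put σ_i = S'' at the i-th knot. Here h = (2, 2, 2) and Δ = (7/2, -11/2, 5/2), so the interior equations h_(i-1)·σ_(i-1) + 2(h_(i-1)+h_i)·σ_i + h_i·σ_(i+1) = 6(Δ_i − Δ_(i-1)) read
  2·σ_0 + 8·σ_1 + 2·σ_2 = 6(Δ_1 - Δ_0) = -54
  2·σ_1 + 8·σ_2 + 2·σ_3 = 6(Δ_2 - Δ_1) = 48
Natural end conditions: σ_0 = σ_3 = 0.
Forward elimination and back-substitution give σ_0 = 0, σ_1 = -44/5, σ_2 = 41/5, σ_3 = 0.
On [1, 3], S(x) = 2 + 193/30·(x - 1) + 0·(x - 1)² - 11/15·(x - 1)³.
With (x - 1) = 4/3: S(7/3) = 716/81.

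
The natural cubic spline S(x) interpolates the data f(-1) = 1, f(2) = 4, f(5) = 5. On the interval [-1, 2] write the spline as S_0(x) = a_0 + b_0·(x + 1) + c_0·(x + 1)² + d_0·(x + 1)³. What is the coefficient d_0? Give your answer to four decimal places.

-0.0185

Let m_i = S''(x_i). Step sizes h_i = 3, 3; slopes of the chords Δ_i = (y_(i+1) - y_i)/h_i = 1, 1/3.
  3·m_0 + 12·m_1 + 3·m_2 = 6(Δ_1 - Δ_0) = -4
Natural end conditions: m_0 = m_2 = 0.
Solving: m_0 = 0, m_1 = -1/3, m_2 = 0.
On [-1, 2], with S_0(x) = a_0 + b_0·(x + 1) + c_0·(x + 1)² + d_0·(x + 1)³: c_0 = m_0/2 = 0, d_0 = (m_1 - m_0)/(6h_0) = -1/54, b_0 = Δ_0 - h_0(2m_0 + m_1)/6 = 7/6.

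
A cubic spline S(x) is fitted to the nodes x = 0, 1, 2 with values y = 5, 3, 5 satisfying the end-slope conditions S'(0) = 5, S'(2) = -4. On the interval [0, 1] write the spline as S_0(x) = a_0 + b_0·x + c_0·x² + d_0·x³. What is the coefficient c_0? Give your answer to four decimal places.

-15.7500

Write m_i for S''(x_i). With h_i = 1, 1 and divided differences Δ_i = -2, 2, the continuity of S' gives the tridiagonal system
  1·m_0 + 4·m_1 + 1·m_2 = 6(Δ_1 - Δ_0) = 24
Clamped end conditions give two more equations: 2h_0·m_0 + h_0·m_1 = 6(Δ_0 - S'(0)) = -42 and h_1·m_1 + 2h_1·m_2 = 6(S'(2) - Δ_1) = -36.
Solving: m_0 = -63/2, m_1 = 21, m_2 = -57/2.
On [0, 1], with S_0(x) = a_0 + b_0·x + c_0·x² + d_0·x³: c_0 = m_0/2 = -63/4, d_0 = (m_1 - m_0)/(6h_0) = 35/4, b_0 = Δ_0 - h_0(2m_0 + m_1)/6 = 5.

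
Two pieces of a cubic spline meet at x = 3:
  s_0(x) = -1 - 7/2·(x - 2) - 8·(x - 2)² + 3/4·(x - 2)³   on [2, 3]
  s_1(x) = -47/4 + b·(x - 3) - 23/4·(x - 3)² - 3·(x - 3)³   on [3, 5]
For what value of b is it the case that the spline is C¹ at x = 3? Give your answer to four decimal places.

-17.2500

s_0'(x) = -7/2 - 16·(x - 2) + 9/4·(x - 2)², so s_0'(3) = -69/4. On the right, s_1'(3) = b, so b = -69/4.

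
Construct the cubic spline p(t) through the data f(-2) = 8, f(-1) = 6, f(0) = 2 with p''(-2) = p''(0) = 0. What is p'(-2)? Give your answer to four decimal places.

-1.5000

Write M_i for p''(x_i). With h_i = 1, 1 and divided differences Δ_i = -2, -4, the continuity of p' gives the tridiagonal system
  1·M_0 + 4·M_1 + 1·M_2 = 6(Δ_1 - Δ_0) = -12
Natural end conditions: M_0 = M_2 = 0.
Hence M_0 = 0, M_1 = -3, M_2 = 0.
On [-2, -1], p'(t) = b_0 + 2c_0·(t + 2) + 3d_0·(t + 2)² with b_0 = Δ_0 - h_0(2M_0 + M_1)/6 = -3/2, c_0 = M_0/2 = 0, d_0 = (M_1 - M_0)/(6h_0) = -1/2. So p'(-2) = -3/2.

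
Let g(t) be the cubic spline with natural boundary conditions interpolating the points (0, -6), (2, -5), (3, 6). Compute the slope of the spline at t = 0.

Put M_i = g'' at the i-th knot. Here h = (2, 1) and Δ = (1/2, 11), so the interior equations h_(i-1)·M_(i-1) + 2(h_(i-1)+h_i)·M_i + h_i·M_(i+1) = 6(Δ_i − Δ_(i-1)) read
  2·M_0 + 6·M_1 + 1·M_2 = 6(Δ_1 - Δ_0) = 63
Natural end conditions: M_0 = M_2 = 0.
Solving the tridiagonal system: M_0 = 0, M_1 = 21/2, M_2 = 0.
On [0, 2], g'(t) = b_0 + 2c_0·t + 3d_0·t² with b_0 = Δ_0 - h_0(2M_0 + M_1)/6 = -3, c_0 = M_0/2 = 0, d_0 = (M_1 - M_0)/(6h_0) = 7/8. So g'(0) = -3.

-3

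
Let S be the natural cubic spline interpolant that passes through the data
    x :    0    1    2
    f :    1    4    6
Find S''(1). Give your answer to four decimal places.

-1.5000

With M_i denoting the second derivative at x_i, h_i = 1, 1, and Δ_i = (y_(i+1) − y_i)/h_i = 3, 2:
  1·M_0 + 4·M_1 + 1·M_2 = 6(Δ_1 - Δ_0) = -6
Natural end conditions: M_0 = M_2 = 0.
Hence M_0 = 0, M_1 = -3/2, M_2 = 0.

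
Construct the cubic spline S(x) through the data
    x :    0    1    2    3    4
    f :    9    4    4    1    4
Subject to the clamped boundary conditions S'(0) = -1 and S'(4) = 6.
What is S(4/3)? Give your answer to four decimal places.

3.6085

With σ_i denoting the second derivative at x_i, h_i = 1, 1, 1, 1, and Δ_i = (y_(i+1) − y_i)/h_i = -5, 0, -3, 3:
  1·σ_0 + 4·σ_1 + 1·σ_2 = 6(Δ_1 - Δ_0) = 30
  1·σ_1 + 4·σ_2 + 1·σ_3 = 6(Δ_2 - Δ_1) = -18
  1·σ_2 + 4·σ_3 + 1·σ_4 = 6(Δ_3 - Δ_2) = 36
Clamped end conditions give two more equations: 2h_0·σ_0 + h_0·σ_1 = 6(Δ_0 - S'(0)) = -24 and h_3·σ_3 + 2h_3·σ_4 = 6(S'(4) - Δ_3) = 18.
Solving the tridiagonal system: σ_0 = -137/7, σ_1 = 106/7, σ_2 = -11, σ_3 = 76/7, σ_4 = 25/7.
On [1, 2], S(x) = 4 - 45/14·(x - 1) + 53/7·(x - 1)² - 61/14·(x - 1)³.
With (x - 1) = 1/3: S(4/3) = 682/189.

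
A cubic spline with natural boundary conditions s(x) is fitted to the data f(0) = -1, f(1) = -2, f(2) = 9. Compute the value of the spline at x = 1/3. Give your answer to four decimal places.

-2.2222

Write m_i for s''(x_i). With h_i = 1, 1 and divided differences Δ_i = -1, 11, the continuity of s' gives the tridiagonal system
  1·m_0 + 4·m_1 + 1·m_2 = 6(Δ_1 - Δ_0) = 72
Natural end conditions: m_0 = m_2 = 0.
Forward elimination and back-substitution give m_0 = 0, m_1 = 18, m_2 = 0.
On [0, 1], s(x) = -1 - 4·x + 0·x² + 3·x³.
With x = 1/3: s(1/3) = -20/9.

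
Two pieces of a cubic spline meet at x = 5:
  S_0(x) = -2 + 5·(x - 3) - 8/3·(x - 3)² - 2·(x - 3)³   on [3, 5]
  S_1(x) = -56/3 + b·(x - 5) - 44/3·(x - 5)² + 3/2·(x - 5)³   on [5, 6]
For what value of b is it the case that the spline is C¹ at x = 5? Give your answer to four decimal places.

S_0'(x) = 5 - 16/3·(x - 3) - 6·(x - 3)², so S_0'(5) = -89/3. On the right, S_1'(5) = b, so b = -89/3.

-29.6667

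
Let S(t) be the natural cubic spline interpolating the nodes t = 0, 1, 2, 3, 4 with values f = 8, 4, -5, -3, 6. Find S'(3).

7

Write M_i for S''(x_i). With h_i = 1, 1, 1, 1 and divided differences Δ_i = -4, -9, 2, 9, the continuity of S' gives the tridiagonal system
  1·M_0 + 4·M_1 + 1·M_2 = 6(Δ_1 - Δ_0) = -30
  1·M_1 + 4·M_2 + 1·M_3 = 6(Δ_2 - Δ_1) = 66
  1·M_2 + 4·M_3 + 1·M_4 = 6(Δ_3 - Δ_2) = 42
Natural end conditions: M_0 = M_4 = 0.
Solving: M_0 = 0, M_1 = -12, M_2 = 18, M_3 = 6, M_4 = 0.
On [3, 4], S'(t) = b_3 + 2c_3·(t - 3) + 3d_3·(t - 3)² with b_3 = Δ_3 - h_3(2M_3 + M_4)/6 = 7, c_3 = M_3/2 = 3, d_3 = (M_4 - M_3)/(6h_3) = -1. So S'(3) = 7.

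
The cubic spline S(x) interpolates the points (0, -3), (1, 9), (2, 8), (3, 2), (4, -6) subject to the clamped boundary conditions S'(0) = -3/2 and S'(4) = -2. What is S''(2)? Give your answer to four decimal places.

3.6250

Write σ_i for S''(x_i). With h_i = 1, 1, 1, 1 and divided differences Δ_i = 12, -1, -6, -8, the continuity of S' gives the tridiagonal system
  1·σ_0 + 4·σ_1 + 1·σ_2 = 6(Δ_1 - Δ_0) = -78
  1·σ_1 + 4·σ_2 + 1·σ_3 = 6(Δ_2 - Δ_1) = -30
  1·σ_2 + 4·σ_3 + 1·σ_4 = 6(Δ_3 - Δ_2) = -12
Clamped end conditions give two more equations: 2h_0·σ_0 + h_0·σ_1 = 6(Δ_0 - S'(0)) = 81 and h_3·σ_3 + 2h_3·σ_4 = 6(S'(4) - Δ_3) = 36.
Hence σ_0 = 3245/56, σ_1 = -977/28, σ_2 = 29/8, σ_3 = -269/28, σ_4 = 1277/56.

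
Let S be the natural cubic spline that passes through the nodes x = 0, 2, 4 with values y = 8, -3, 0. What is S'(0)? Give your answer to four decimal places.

-7.2500

Put σ_i = S'' at the i-th knot. Here h = (2, 2) and Δ = (-11/2, 3/2), so the interior equations h_(i-1)·σ_(i-1) + 2(h_(i-1)+h_i)·σ_i + h_i·σ_(i+1) = 6(Δ_i − Δ_(i-1)) read
  2·σ_0 + 8·σ_1 + 2·σ_2 = 6(Δ_1 - Δ_0) = 42
Natural end conditions: σ_0 = σ_2 = 0.
Forward elimination and back-substitution give σ_0 = 0, σ_1 = 21/4, σ_2 = 0.
On [0, 2], S'(x) = b_0 + 2c_0·x + 3d_0·x² with b_0 = Δ_0 - h_0(2σ_0 + σ_1)/6 = -29/4, c_0 = σ_0/2 = 0, d_0 = (σ_1 - σ_0)/(6h_0) = 7/16. So S'(0) = -29/4.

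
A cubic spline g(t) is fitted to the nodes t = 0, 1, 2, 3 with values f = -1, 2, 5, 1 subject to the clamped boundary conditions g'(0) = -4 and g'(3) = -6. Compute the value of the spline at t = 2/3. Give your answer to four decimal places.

0.0864

Put M_i = g'' at the i-th knot. Here h = (1, 1, 1) and Δ = (3, 3, -4), so the interior equations h_(i-1)·M_(i-1) + 2(h_(i-1)+h_i)·M_i + h_i·M_(i+1) = 6(Δ_i − Δ_(i-1)) read
  1·M_0 + 4·M_1 + 1·M_2 = 6(Δ_1 - Δ_0) = 0
  1·M_1 + 4·M_2 + 1·M_3 = 6(Δ_2 - Δ_1) = -42
Clamped end conditions give two more equations: 2h_0·M_0 + h_0·M_1 = 6(Δ_0 - g'(0)) = 42 and h_2·M_2 + 2h_2·M_3 = 6(g'(3) - Δ_2) = -12.
Solving the tridiagonal system: M_0 = 68/3, M_1 = -10/3, M_2 = -28/3, M_3 = -4/3.
On [0, 1], g(t) = -1 - 4·t + 34/3·t² - 13/3·t³.
With t = 2/3: g(2/3) = 7/81.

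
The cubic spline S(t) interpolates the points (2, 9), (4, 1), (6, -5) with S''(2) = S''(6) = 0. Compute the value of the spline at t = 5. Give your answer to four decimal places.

-2.1875

With σ_i denoting the second derivative at x_i, h_i = 2, 2, and Δ_i = (y_(i+1) − y_i)/h_i = -4, -3:
  2·σ_0 + 8·σ_1 + 2·σ_2 = 6(Δ_1 - Δ_0) = 6
Natural end conditions: σ_0 = σ_2 = 0.
Solving: σ_0 = 0, σ_1 = 3/4, σ_2 = 0.
On [4, 6], S(t) = 1 - 7/2·(t - 4) + 3/8·(t - 4)² - 1/16·(t - 4)³.
With (t - 4) = 1: S(5) = -35/16.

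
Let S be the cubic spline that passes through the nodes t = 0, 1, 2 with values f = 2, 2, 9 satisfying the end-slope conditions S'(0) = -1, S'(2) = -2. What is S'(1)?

6

Write M_i for S''(x_i). With h_i = 1, 1 and divided differences Δ_i = 0, 7, the continuity of S' gives the tridiagonal system
  1·M_0 + 4·M_1 + 1·M_2 = 6(Δ_1 - Δ_0) = 42
Clamped end conditions give two more equations: 2h_0·M_0 + h_0·M_1 = 6(Δ_0 - S'(0)) = 6 and h_1·M_1 + 2h_1·M_2 = 6(S'(2) - Δ_1) = -54.
Solving: M_0 = -8, M_1 = 22, M_2 = -38.
On [1, 2], S'(t) = b_1 + 2c_1·(t - 1) + 3d_1·(t - 1)² with b_1 = Δ_1 - h_1(2M_1 + M_2)/6 = 6, c_1 = M_1/2 = 11, d_1 = (M_2 - M_1)/(6h_1) = -10. So S'(1) = 6.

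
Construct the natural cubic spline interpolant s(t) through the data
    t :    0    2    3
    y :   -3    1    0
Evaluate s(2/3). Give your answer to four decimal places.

Put M_i = s'' at the i-th knot. Here h = (2, 1) and Δ = (2, -1), so the interior equations h_(i-1)·M_(i-1) + 2(h_(i-1)+h_i)·M_i + h_i·M_(i+1) = 6(Δ_i − Δ_(i-1)) read
  2·M_0 + 6·M_1 + 1·M_2 = 6(Δ_1 - Δ_0) = -18
Natural end conditions: M_0 = M_2 = 0.
Forward elimination and back-substitution give M_0 = 0, M_1 = -3, M_2 = 0.
On [0, 2], s(t) = -3 + 3·t + 0·t² - 1/4·t³.
With t = 2/3: s(2/3) = -29/27.

-1.0741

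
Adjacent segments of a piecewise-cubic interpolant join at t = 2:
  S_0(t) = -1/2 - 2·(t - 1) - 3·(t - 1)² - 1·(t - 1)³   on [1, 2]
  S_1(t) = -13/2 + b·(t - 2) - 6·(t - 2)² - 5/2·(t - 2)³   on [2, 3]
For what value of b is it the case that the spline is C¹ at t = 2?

S_0'(t) = -2 - 6·(t - 1) - 3·(t - 1)², so S_0'(2) = -11. On the right, S_1'(2) = b, so b = -11.

-11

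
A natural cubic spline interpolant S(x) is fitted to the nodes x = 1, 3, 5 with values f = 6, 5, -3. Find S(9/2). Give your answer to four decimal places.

Write σ_i for S''(x_i). With h_i = 2, 2 and divided differences Δ_i = -1/2, -4, the continuity of S' gives the tridiagonal system
  2·σ_0 + 8·σ_1 + 2·σ_2 = 6(Δ_1 - Δ_0) = -21
Natural end conditions: σ_0 = σ_2 = 0.
Hence σ_0 = 0, σ_1 = -21/8, σ_2 = 0.
On [3, 5], S(x) = 5 - 9/4·(x - 3) - 21/16·(x - 3)² + 7/32·(x - 3)³.
With (x - 3) = 3/2: S(9/2) = -151/256.

-0.5898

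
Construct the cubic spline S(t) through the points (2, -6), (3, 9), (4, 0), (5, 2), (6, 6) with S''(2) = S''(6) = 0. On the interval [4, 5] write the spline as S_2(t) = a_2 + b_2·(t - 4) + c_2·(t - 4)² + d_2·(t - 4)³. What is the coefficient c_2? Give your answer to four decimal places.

14.1429

Write M_i for S''(x_i). With h_i = 1, 1, 1, 1 and divided differences Δ_i = 15, -9, 2, 4, the continuity of S' gives the tridiagonal system
  1·M_0 + 4·M_1 + 1·M_2 = 6(Δ_1 - Δ_0) = -144
  1·M_1 + 4·M_2 + 1·M_3 = 6(Δ_2 - Δ_1) = 66
  1·M_2 + 4·M_3 + 1·M_4 = 6(Δ_3 - Δ_2) = 12
Natural end conditions: M_0 = M_4 = 0.
Hence M_0 = 0, M_1 = -603/14, M_2 = 198/7, M_3 = -57/14, M_4 = 0.
On [4, 5], with S_2(t) = a_2 + b_2·(t - 4) + c_2·(t - 4)² + d_2·(t - 4)³: c_2 = M_2/2 = 99/7, d_2 = (M_3 - M_2)/(6h_2) = -151/28, b_2 = Δ_2 - h_2(2M_2 + M_3)/6 = -27/4.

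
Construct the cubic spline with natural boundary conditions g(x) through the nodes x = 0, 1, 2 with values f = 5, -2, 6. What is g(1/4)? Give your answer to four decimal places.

Write M_i for g''(x_i). With h_i = 1, 1 and divided differences Δ_i = -7, 8, the continuity of g' gives the tridiagonal system
  1·M_0 + 4·M_1 + 1·M_2 = 6(Δ_1 - Δ_0) = 90
Natural end conditions: M_0 = M_2 = 0.
Forward elimination and back-substitution give M_0 = 0, M_1 = 45/2, M_2 = 0.
On [0, 1], g(x) = 5 - 43/4·x + 0·x² + 15/4·x³.
With x = 1/4: g(1/4) = 607/256.

2.3711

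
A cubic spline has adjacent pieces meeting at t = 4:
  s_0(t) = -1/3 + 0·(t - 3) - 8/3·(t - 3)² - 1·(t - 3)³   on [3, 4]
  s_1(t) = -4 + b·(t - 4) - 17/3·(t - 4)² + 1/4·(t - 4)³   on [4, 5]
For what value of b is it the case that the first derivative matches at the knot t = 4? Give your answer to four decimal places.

s_0'(t) = 0 - 16/3·(t - 3) - 3·(t - 3)², so s_0'(4) = -25/3. On the right, s_1'(4) = b, so b = -25/3.

-8.3333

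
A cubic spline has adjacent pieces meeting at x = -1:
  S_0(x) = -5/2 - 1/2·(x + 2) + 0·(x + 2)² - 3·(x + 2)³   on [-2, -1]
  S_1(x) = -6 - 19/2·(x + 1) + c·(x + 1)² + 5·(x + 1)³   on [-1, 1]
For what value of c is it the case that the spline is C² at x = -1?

S_0''(x) = 0 - 18·(x + 2), so S_0''(-1) = -18. On the right, S_1''(-1) = 2c, so c = -9.

-9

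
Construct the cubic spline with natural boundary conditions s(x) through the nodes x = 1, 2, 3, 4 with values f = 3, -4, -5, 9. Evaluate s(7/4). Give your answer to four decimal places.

-2.4469

With M_i denoting the second derivative at x_i, h_i = 1, 1, 1, and Δ_i = (y_(i+1) − y_i)/h_i = -7, -1, 14:
  1·M_0 + 4·M_1 + 1·M_2 = 6(Δ_1 - Δ_0) = 36
  1·M_1 + 4·M_2 + 1·M_3 = 6(Δ_2 - Δ_1) = 90
Natural end conditions: M_0 = M_3 = 0.
Solving the tridiagonal system: M_0 = 0, M_1 = 18/5, M_2 = 108/5, M_3 = 0.
On [1, 2], s(x) = 3 - 38/5·(x - 1) + 0·(x - 1)² + 3/5·(x - 1)³.
With (x - 1) = 3/4: s(7/4) = -783/320.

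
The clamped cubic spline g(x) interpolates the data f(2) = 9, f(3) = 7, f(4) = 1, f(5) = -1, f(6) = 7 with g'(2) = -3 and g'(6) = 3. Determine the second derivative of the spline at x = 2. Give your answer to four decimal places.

7.2857

Let M_i = g''(x_i). Step sizes h_i = 1, 1, 1, 1; slopes of the chords Δ_i = (y_(i+1) - y_i)/h_i = -2, -6, -2, 8.
  1·M_0 + 4·M_1 + 1·M_2 = 6(Δ_1 - Δ_0) = -24
  1·M_1 + 4·M_2 + 1·M_3 = 6(Δ_2 - Δ_1) = 24
  1·M_2 + 4·M_3 + 1·M_4 = 6(Δ_3 - Δ_2) = 60
Clamped end conditions give two more equations: 2h_0·M_0 + h_0·M_1 = 6(Δ_0 - g'(2)) = 6 and h_3·M_3 + 2h_3·M_4 = 6(g'(6) - Δ_3) = -30.
Solving: M_0 = 51/7, M_1 = -60/7, M_2 = 3, M_3 = 144/7, M_4 = -177/7.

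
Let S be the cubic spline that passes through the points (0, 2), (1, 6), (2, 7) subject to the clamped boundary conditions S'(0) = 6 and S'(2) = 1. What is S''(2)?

Write σ_i for S''(x_i). With h_i = 1, 1 and divided differences Δ_i = 4, 1, the continuity of S' gives the tridiagonal system
  1·σ_0 + 4·σ_1 + 1·σ_2 = 6(Δ_1 - Δ_0) = -18
Clamped end conditions give two more equations: 2h_0·σ_0 + h_0·σ_1 = 6(Δ_0 - S'(0)) = -12 and h_1·σ_1 + 2h_1·σ_2 = 6(S'(2) - Δ_1) = 0.
Solving: σ_0 = -4, σ_1 = -4, σ_2 = 2.

2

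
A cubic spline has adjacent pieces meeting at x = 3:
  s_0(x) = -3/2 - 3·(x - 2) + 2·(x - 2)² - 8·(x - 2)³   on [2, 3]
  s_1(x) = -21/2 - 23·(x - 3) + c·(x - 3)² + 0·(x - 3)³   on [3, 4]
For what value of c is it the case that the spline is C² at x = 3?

s_0''(x) = 4 - 48·(x - 2), so s_0''(3) = -44. On the right, s_1''(3) = 2c, so c = -22.

-22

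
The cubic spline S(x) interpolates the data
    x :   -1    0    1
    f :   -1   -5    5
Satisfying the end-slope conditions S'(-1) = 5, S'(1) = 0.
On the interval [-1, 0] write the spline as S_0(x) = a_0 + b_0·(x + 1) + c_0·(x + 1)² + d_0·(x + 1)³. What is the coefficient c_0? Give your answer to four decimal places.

-25.2500

Write M_i for S''(x_i). With h_i = 1, 1 and divided differences Δ_i = -4, 10, the continuity of S' gives the tridiagonal system
  1·M_0 + 4·M_1 + 1·M_2 = 6(Δ_1 - Δ_0) = 84
Clamped end conditions give two more equations: 2h_0·M_0 + h_0·M_1 = 6(Δ_0 - S'(-1)) = -54 and h_1·M_1 + 2h_1·M_2 = 6(S'(1) - Δ_1) = -60.
Solving the tridiagonal system: M_0 = -101/2, M_1 = 47, M_2 = -107/2.
On [-1, 0], with S_0(x) = a_0 + b_0·(x + 1) + c_0·(x + 1)² + d_0·(x + 1)³: c_0 = M_0/2 = -101/4, d_0 = (M_1 - M_0)/(6h_0) = 65/4, b_0 = Δ_0 - h_0(2M_0 + M_1)/6 = 5.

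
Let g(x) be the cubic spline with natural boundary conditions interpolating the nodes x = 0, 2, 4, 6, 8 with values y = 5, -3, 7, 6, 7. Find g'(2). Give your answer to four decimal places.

With σ_i denoting the second derivative at x_i, h_i = 2, 2, 2, 2, and Δ_i = (y_(i+1) − y_i)/h_i = -4, 5, -1/2, 1/2:
  2·σ_0 + 8·σ_1 + 2·σ_2 = 6(Δ_1 - Δ_0) = 54
  2·σ_1 + 8·σ_2 + 2·σ_3 = 6(Δ_2 - Δ_1) = -33
  2·σ_2 + 8·σ_3 + 2·σ_4 = 6(Δ_3 - Δ_2) = 6
Natural end conditions: σ_0 = σ_4 = 0.
Solving: σ_0 = 0, σ_1 = 237/28, σ_2 = -48/7, σ_3 = 69/28, σ_4 = 0.
On [2, 4], g'(x) = b_1 + 2c_1·(x - 2) + 3d_1·(x - 2)² with b_1 = Δ_1 - h_1(2σ_1 + σ_2)/6 = 23/14, c_1 = σ_1/2 = 237/56, d_1 = (σ_2 - σ_1)/(6h_1) = -143/112. So g'(2) = 23/14.

1.6429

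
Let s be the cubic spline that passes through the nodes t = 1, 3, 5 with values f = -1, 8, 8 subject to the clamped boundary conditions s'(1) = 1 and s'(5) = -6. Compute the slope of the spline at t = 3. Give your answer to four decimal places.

Let σ_i = s''(x_i). Step sizes h_i = 2, 2; slopes of the chords Δ_i = (y_(i+1) - y_i)/h_i = 9/2, 0.
  2·σ_0 + 8·σ_1 + 2·σ_2 = 6(Δ_1 - Δ_0) = -27
Clamped end conditions give two more equations: 2h_0·σ_0 + h_0·σ_1 = 6(Δ_0 - s'(1)) = 21 and h_1·σ_1 + 2h_1·σ_2 = 6(s'(5) - Δ_1) = -36.
Forward elimination and back-substitution give σ_0 = 55/8, σ_1 = -13/4, σ_2 = -59/8.
On [3, 5], s'(t) = b_1 + 2c_1·(t - 3) + 3d_1·(t - 3)² with b_1 = Δ_1 - h_1(2σ_1 + σ_2)/6 = 37/8, c_1 = σ_1/2 = -13/8, d_1 = (σ_2 - σ_1)/(6h_1) = -11/32. So s'(3) = 37/8.

4.6250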